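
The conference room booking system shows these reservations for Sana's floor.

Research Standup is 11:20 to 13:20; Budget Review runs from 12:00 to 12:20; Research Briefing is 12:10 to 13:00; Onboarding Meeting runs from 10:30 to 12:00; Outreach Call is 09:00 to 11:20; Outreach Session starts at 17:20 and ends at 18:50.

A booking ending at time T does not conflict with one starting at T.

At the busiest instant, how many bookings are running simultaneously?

Sort all start/end points and keep a running count:
09:00 start Outreach Call → 1
10:30 start Onboarding Meeting → 2
11:20 end Outreach Call → 1
11:20 start Research Standup → 2
12:00 end Onboarding Meeting → 1
12:00 start Budget Review → 2
12:10 start Research Briefing → 3
12:20 end Budget Review → 2
13:00 end Research Briefing → 1
13:20 end Research Standup → 0
17:20 start Outreach Session → 1
18:50 end Outreach Session → 0
Peak is 3, at 12:10 (Budget Review, Research Briefing, Research Standup).

3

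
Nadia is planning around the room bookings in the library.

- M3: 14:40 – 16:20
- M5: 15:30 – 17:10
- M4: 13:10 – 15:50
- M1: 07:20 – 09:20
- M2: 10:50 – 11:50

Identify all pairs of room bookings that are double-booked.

Sorted by start: M1, M2, M4, M3, M5.
M2 starts after M1 ends, so M1 has no further overlaps.
M4 starts after M2 ends, so M2 has no further overlaps.
M3 starts before M4 ends → M4 and M3 overlap.
M5 starts before M4 ends → M4 and M5 overlap.
M5 starts before M3 ends → M3 and M5 overlap.

M3 & M4, M3 & M5, M4 & M5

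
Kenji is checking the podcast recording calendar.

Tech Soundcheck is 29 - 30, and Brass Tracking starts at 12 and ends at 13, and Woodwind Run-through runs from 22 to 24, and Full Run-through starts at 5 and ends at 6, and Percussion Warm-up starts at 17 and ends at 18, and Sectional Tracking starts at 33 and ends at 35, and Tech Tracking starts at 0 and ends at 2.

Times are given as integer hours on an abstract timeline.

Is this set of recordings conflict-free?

Yes

Sorted by start: Tech Tracking, Full Run-through, Brass Tracking, Percussion Warm-up, Woodwind Run-through, Tech Soundcheck, Sectional Tracking.
Full Run-through starts after Tech Tracking ends; Tech Tracking is clear from here.
Brass Tracking starts after Full Run-through ends; Full Run-through is clear from here.
Percussion Warm-up starts after Brass Tracking ends; Brass Tracking is clear from here.
Woodwind Run-through starts after Percussion Warm-up ends; Percussion Warm-up is clear from here.
Tech Soundcheck starts after Woodwind Run-through ends; Woodwind Run-through is clear from here.
Sectional Tracking starts after Tech Soundcheck ends.
Every pair is clear; the schedule has no overlaps.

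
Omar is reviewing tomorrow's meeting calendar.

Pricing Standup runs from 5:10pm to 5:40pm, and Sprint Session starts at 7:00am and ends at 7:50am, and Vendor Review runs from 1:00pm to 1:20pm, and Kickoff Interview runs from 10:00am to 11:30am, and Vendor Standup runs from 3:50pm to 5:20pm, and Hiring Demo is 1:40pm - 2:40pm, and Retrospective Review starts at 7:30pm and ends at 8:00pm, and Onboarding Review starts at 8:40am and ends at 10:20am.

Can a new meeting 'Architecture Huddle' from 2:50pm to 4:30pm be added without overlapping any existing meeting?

Sprint Session: ends 7:50am at or before Architecture Huddle starts 2:50pm → clear.
Onboarding Review: ends 10:20am at or before Architecture Huddle starts 2:50pm → clear.
Kickoff Interview: ends 11:30am at or before Architecture Huddle starts 2:50pm → clear.
Vendor Review: ends 1:20pm at or before Architecture Huddle starts 2:50pm → clear.
Hiring Demo: ends 2:40pm at or before Architecture Huddle starts 2:50pm → clear.
Vendor Standup: starts 3:50pm before Architecture Huddle ends 4:30pm, and ends 5:20pm after Architecture Huddle starts 2:50pm → overlap.
Pricing Standup: starts 5:10pm at or after Architecture Huddle ends 4:30pm → clear.
Retrospective Review: starts 7:30pm at or after Architecture Huddle ends 4:30pm → clear.
Architecture Huddle overlaps Vendor Standup.

No — it overlaps Vendor Standup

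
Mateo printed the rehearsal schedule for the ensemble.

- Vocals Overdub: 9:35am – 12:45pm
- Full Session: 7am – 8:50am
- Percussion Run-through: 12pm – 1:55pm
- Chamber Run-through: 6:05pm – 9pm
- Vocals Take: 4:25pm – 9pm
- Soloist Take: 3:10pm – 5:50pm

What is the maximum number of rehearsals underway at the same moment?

Sort all start/end points and keep a running count:
7am start Full Session → 1
8:50am end Full Session → 0
9:35am start Vocals Overdub → 1
12pm start Percussion Run-through → 2
12:45pm end Vocals Overdub → 1
1:55pm end Percussion Run-through → 0
3:10pm start Soloist Take → 1
4:25pm start Vocals Take → 2
5:50pm end Soloist Take → 1
6:05pm start Chamber Run-through → 2
9pm end Chamber Run-through → 1
9pm end Vocals Take → 0
Peak is 2, at 12pm (Percussion Run-through, Vocals Overdub).

2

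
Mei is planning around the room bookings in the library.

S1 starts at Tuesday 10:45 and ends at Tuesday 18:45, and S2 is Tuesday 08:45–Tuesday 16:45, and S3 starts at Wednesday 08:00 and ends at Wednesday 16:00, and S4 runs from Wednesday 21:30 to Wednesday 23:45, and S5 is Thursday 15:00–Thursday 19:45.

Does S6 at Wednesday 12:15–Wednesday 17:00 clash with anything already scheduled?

S2: ends Tuesday 16:45 at or before S6 starts Wednesday 12:15 → clear.
S1: ends Tuesday 18:45 at or before S6 starts Wednesday 12:15 → clear.
S3: starts Wednesday 08:00 before S6 ends Wednesday 17:00, and ends Wednesday 16:00 after S6 starts Wednesday 12:15 → overlap.
S4: starts Wednesday 21:30 at or after S6 ends Wednesday 17:00 → clear.
S5: starts Thursday 15:00 at or after S6 ends Wednesday 17:00 → clear.
S6 overlaps S3.

Yes — it overlaps S3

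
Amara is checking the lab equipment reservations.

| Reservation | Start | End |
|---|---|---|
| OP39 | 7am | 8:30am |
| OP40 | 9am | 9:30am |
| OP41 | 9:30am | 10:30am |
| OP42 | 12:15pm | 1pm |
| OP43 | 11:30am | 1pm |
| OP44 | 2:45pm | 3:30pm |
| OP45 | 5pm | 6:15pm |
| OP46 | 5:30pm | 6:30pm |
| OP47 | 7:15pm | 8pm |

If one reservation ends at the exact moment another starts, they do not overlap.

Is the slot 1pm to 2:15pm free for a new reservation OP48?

Yes — the slot is free

OP39: ends 8:30am at or before OP48 starts 1pm → clear.
OP40: ends 9:30am at or before OP48 starts 1pm → clear.
OP41: ends 10:30am at or before OP48 starts 1pm → clear.
OP43: ends 1pm at or before OP48 starts 1pm → clear.
OP42: ends 1pm at or before OP48 starts 1pm → clear.
OP44: starts 2:45pm at or after OP48 ends 2:15pm → clear.
OP45: starts 5pm at or after OP48 ends 2:15pm → clear.
OP46: starts 5:30pm at or after OP48 ends 2:15pm → clear.
OP47: starts 7:15pm at or after OP48 ends 2:15pm → clear.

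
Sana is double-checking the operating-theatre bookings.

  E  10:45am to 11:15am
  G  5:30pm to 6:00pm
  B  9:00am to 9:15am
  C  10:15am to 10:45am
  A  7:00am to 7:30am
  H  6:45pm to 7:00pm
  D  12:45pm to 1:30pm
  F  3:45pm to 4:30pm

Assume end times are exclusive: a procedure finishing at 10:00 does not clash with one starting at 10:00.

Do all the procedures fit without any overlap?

Yes

Two intervals overlap when each starts before the other ends.
Sorted by start: A, B, C, E, D, F, G, H.
B starts after A ends — done with A.
C starts after B ends — done with B.
E starts exactly when C ends (back-to-back, no overlap) — done with C.
D starts after E ends — done with E.
F starts after D ends — done with D.
G starts after F ends — done with F.
H starts after G ends.
Every pair is clear; the schedule has no overlaps.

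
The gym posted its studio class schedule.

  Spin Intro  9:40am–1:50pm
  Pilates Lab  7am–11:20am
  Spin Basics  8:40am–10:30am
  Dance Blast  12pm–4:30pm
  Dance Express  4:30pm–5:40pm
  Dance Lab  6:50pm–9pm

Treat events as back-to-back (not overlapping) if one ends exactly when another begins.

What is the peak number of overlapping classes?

Sort all start/end points and keep a running count:
7am start Pilates Lab → 1
8:40am start Spin Basics → 2
9:40am start Spin Intro → 3
10:30am end Spin Basics → 2
11:20am end Pilates Lab → 1
12pm start Dance Blast → 2
1:50pm end Spin Intro → 1
4:30pm end Dance Blast → 0
4:30pm start Dance Express → 1
5:40pm end Dance Express → 0
6:50pm start Dance Lab → 1
9pm end Dance Lab → 0
Peak is 3, at 9:40am (Pilates Lab, Spin Basics, Spin Intro).

3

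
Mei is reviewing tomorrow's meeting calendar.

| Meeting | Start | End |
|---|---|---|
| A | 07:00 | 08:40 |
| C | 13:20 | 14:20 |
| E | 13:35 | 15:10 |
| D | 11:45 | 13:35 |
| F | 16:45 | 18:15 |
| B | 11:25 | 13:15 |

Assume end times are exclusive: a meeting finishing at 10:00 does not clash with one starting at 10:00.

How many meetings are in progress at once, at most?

2

Walk through starts and ends in time order (an end at T is processed before a start at T):
07:00 start A → 1
08:40 end A → 0
11:25 start B → 1
11:45 start D → 2
13:15 end B → 1
13:20 start C → 2
13:35 end D → 1
13:35 start E → 2
14:20 end C → 1
15:10 end E → 0
16:45 start F → 1
18:15 end F → 0
Peak is 2, at 11:45 (B, D).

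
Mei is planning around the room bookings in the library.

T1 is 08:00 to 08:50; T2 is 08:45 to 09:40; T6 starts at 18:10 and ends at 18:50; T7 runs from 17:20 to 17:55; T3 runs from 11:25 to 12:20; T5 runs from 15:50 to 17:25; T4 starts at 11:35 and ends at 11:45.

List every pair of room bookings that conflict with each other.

T1 & T2, T3 & T4, T5 & T7

Check each pair: they overlap iff neither finishes before the other starts.
Sorted by start: T1, T2, T3, T4, T5, T7, T6.
T2 starts before T1 ends → T1 and T2 overlap.
T3 starts after T1 ends, so nothing later overlaps T1 either.
T3 starts after T2 ends, so nothing later overlaps T2 either.
T4 starts before T3 ends → T3 and T4 overlap.
T5 starts after T3 ends, so nothing later overlaps T3 either.
T5 starts after T4 ends, so nothing later overlaps T4 either.
T7 starts before T5 ends → T5 and T7 overlap.
T6 starts after T5 ends.
T6 starts after T7 ends.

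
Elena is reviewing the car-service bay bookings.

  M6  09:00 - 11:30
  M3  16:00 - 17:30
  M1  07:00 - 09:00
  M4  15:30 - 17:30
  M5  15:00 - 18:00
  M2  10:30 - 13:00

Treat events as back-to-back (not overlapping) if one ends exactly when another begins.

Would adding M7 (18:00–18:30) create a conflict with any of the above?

M1: ends 09:00 at or before M7 starts 18:00 → clear.
M6: ends 11:30 at or before M7 starts 18:00 → clear.
M2: ends 13:00 at or before M7 starts 18:00 → clear.
M5: ends 18:00 at or before M7 starts 18:00 → clear.
M4: ends 17:30 at or before M7 starts 18:00 → clear.
M3: ends 17:30 at or before M7 starts 18:00 → clear.

No — it doesn't clash with anything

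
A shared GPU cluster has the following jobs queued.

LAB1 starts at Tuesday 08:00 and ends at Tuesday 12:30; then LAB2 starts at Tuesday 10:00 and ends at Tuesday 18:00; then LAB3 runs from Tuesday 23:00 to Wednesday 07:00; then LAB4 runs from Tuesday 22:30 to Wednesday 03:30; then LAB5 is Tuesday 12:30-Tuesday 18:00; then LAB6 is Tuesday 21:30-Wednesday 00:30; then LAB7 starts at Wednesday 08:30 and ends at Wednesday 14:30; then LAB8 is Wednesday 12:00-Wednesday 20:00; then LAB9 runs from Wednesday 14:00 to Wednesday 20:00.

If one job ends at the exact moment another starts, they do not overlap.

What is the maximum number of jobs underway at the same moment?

3

Walk through starts and ends in time order (an end at T is processed before a start at T):
Tuesday 08:00 start LAB1 → 1
Tuesday 10:00 start LAB2 → 2
Tuesday 12:30 end LAB1 → 1
Tuesday 12:30 start LAB5 → 2
Tuesday 18:00 end LAB2 → 1
Tuesday 18:00 end LAB5 → 0
Tuesday 21:30 start LAB6 → 1
Tuesday 22:30 start LAB4 → 2
Tuesday 23:00 start LAB3 → 3
Wednesday 00:30 end LAB6 → 2
Wednesday 03:30 end LAB4 → 1
Wednesday 07:00 end LAB3 → 0
Wednesday 08:30 start LAB7 → 1
Wednesday 12:00 start LAB8 → 2
Wednesday 14:00 start LAB9 → 3
Wednesday 14:30 end LAB7 → 2
Wednesday 20:00 end LAB8 → 1
Wednesday 20:00 end LAB9 → 0
Peak is 3, at Tuesday 23:00 (LAB3, LAB4, LAB6).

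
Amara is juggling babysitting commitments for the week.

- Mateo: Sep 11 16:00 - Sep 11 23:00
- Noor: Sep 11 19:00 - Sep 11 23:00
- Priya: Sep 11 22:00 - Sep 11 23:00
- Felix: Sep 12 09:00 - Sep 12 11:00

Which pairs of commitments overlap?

Mateo & Noor, Mateo & Priya, Noor & Priya

Two intervals overlap when each starts before the other ends.
Sorted by start: Mateo, Noor, Priya, Felix.
Noor starts before Mateo ends → Mateo and Noor overlap.
Priya starts before Mateo ends → Mateo and Priya overlap.
Felix starts after Mateo ends.
Priya starts before Noor ends → Noor and Priya overlap.
Felix starts after Noor ends.
Felix starts after Priya ends.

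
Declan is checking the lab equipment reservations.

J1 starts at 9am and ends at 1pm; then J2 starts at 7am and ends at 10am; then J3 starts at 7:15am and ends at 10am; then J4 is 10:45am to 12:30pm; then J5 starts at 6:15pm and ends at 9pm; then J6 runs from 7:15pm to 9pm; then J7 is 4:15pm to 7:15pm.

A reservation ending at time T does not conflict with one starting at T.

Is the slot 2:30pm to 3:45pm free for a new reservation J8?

Yes — the slot is free

J2: ends 10am at or before J8 starts 2:30pm → clear.
J3: ends 10am at or before J8 starts 2:30pm → clear.
J1: ends 1pm at or before J8 starts 2:30pm → clear.
J4: ends 12:30pm at or before J8 starts 2:30pm → clear.
J7: starts 4:15pm at or after J8 ends 3:45pm → clear.
J5: starts 6:15pm at or after J8 ends 3:45pm → clear.
J6: starts 7:15pm at or after J8 ends 3:45pm → clear.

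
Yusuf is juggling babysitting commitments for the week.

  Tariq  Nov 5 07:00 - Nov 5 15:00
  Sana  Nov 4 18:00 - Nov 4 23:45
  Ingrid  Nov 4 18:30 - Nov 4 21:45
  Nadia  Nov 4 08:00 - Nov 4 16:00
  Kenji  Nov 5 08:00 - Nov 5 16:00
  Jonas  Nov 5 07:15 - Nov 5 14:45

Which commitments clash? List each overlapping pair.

Ingrid & Sana, Jonas & Kenji, Jonas & Tariq, Kenji & Tariq

Check each pair: they overlap iff neither finishes before the other starts.
Sorted by start: Nadia, Sana, Ingrid, Tariq, Jonas, Kenji.
Sana starts after Nadia ends, so Nadia has no further overlaps.
Ingrid starts before Sana ends → Sana and Ingrid overlap.
Tariq starts after Sana ends, so Sana has no further overlaps.
Tariq starts after Ingrid ends, so Ingrid has no further overlaps.
Jonas starts before Tariq ends → Tariq and Jonas overlap.
Kenji starts before Tariq ends → Tariq and Kenji overlap.
Kenji starts before Jonas ends → Jonas and Kenji overlap.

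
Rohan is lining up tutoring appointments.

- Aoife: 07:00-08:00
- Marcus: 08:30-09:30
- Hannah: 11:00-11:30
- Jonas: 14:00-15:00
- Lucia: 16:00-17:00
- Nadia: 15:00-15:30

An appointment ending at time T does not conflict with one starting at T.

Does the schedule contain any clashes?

Check each pair: they overlap iff neither finishes before the other starts.
Sorted by start: Aoife, Marcus, Hannah, Jonas, Nadia, Lucia.
Marcus starts after Aoife ends; Aoife is clear from here.
Hannah starts after Marcus ends; Marcus is clear from here.
Jonas starts after Hannah ends; Hannah is clear from here.
Nadia starts exactly when Jonas ends (back-to-back, no overlap); Jonas is clear from here.
Lucia starts after Nadia ends.
Every pair is clear; the schedule has no overlaps.

No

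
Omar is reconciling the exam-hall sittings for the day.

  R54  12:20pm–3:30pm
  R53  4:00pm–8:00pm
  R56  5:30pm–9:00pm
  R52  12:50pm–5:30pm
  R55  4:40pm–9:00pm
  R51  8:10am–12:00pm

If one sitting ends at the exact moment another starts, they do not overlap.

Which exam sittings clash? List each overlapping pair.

R52 & R53, R52 & R54, R52 & R55, R53 & R55, R53 & R56, R55 & R56

Sorted by start: R51, R54, R52, R53, R55, R56.
R54 starts after R51 ends, so nothing later overlaps R51 either.
R52 starts before R54 ends → R54 and R52 overlap.
R53 starts after R54 ends, so nothing later overlaps R54 either.
R53 starts before R52 ends → R52 and R53 overlap.
R55 starts before R52 ends → R52 and R55 overlap.
R56 starts exactly when R52 ends (back-to-back, no overlap).
R55 starts before R53 ends → R53 and R55 overlap.
R56 starts before R53 ends → R53 and R56 overlap.
R56 starts before R55 ends → R55 and R56 overlap.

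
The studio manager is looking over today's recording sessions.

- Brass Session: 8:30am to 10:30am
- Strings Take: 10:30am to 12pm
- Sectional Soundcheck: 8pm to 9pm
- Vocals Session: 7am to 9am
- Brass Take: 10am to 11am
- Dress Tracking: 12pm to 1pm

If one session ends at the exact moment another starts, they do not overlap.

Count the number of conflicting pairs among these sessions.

3

Check each pair: they overlap iff neither finishes before the other starts.
Sorted by start: Vocals Session, Brass Session, Brass Take, Strings Take, Dress Tracking, Sectional Soundcheck.
Brass Session starts before Vocals Session ends → Vocals Session and Brass Session overlap.
Brass Take starts after Vocals Session ends — done with Vocals Session.
Brass Take starts before Brass Session ends → Brass Session and Brass Take overlap.
Strings Take starts exactly when Brass Session ends (back-to-back, no overlap) — done with Brass Session.
Strings Take starts before Brass Take ends → Brass Take and Strings Take overlap.
Dress Tracking starts after Brass Take ends — done with Brass Take.
Dress Tracking starts exactly when Strings Take ends (back-to-back, no overlap) — done with Strings Take.
Sectional Soundcheck starts after Dress Tracking ends.
Overlapping pairs: Brass Session & Brass Take, Brass Session & Vocals Session, Brass Take & Strings Take — 3 in total.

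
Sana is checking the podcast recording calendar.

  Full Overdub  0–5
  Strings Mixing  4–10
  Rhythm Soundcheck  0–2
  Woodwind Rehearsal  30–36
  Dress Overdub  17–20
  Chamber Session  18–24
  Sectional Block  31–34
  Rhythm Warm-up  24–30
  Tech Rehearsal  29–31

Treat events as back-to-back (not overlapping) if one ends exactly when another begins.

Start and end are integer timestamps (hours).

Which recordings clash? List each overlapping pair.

Chamber Session & Dress Overdub, Full Overdub & Rhythm Soundcheck, Full Overdub & Strings Mixing, Rhythm Warm-up & Tech Rehearsal, Sectional Block & Woodwind Rehearsal, Tech Rehearsal & Woodwind Rehearsal

Check each pair: they overlap iff neither finishes before the other starts.
Sorted by start: Full Overdub, Rhythm Soundcheck, Strings Mixing, Dress Overdub, Chamber Session, Rhythm Warm-up, Tech Rehearsal, Woodwind Rehearsal, Sectional Block.
Rhythm Soundcheck starts before Full Overdub ends → Full Overdub and Rhythm Soundcheck overlap.
Strings Mixing starts before Full Overdub ends → Full Overdub and Strings Mixing overlap.
Dress Overdub starts after Full Overdub ends — done with Full Overdub.
Strings Mixing starts after Rhythm Soundcheck ends — done with Rhythm Soundcheck.
Dress Overdub starts after Strings Mixing ends — done with Strings Mixing.
Chamber Session starts before Dress Overdub ends → Dress Overdub and Chamber Session overlap.
Rhythm Warm-up starts after Dress Overdub ends — done with Dress Overdub.
Rhythm Warm-up starts exactly when Chamber Session ends (back-to-back, no overlap) — done with Chamber Session.
Tech Rehearsal starts before Rhythm Warm-up ends → Rhythm Warm-up and Tech Rehearsal overlap.
Woodwind Rehearsal starts exactly when Rhythm Warm-up ends (back-to-back, no overlap) — done with Rhythm Warm-up.
Woodwind Rehearsal starts before Tech Rehearsal ends → Tech Rehearsal and Woodwind Rehearsal overlap.
Sectional Block starts exactly when Tech Rehearsal ends (back-to-back, no overlap).
Sectional Block starts before Woodwind Rehearsal ends → Woodwind Rehearsal and Sectional Block overlap.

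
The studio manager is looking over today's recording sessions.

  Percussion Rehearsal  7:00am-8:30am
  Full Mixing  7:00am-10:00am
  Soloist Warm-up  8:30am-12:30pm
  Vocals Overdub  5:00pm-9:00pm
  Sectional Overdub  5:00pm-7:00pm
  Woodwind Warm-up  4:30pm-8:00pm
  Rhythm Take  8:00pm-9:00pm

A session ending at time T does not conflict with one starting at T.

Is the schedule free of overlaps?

Sorted by start: Percussion Rehearsal, Full Mixing, Soloist Warm-up, Woodwind Warm-up, Vocals Overdub, Sectional Overdub, Rhythm Take.
Full Mixing starts before Percussion Rehearsal ends → Percussion Rehearsal and Full Mixing overlap.
That's a conflict, so the schedule is not conflict-free.

No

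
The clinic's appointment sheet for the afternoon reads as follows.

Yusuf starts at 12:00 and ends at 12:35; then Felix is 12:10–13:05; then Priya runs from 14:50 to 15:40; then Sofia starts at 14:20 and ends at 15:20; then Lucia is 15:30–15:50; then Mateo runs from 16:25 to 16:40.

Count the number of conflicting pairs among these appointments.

Two intervals overlap when each starts before the other ends.
Sorted by start: Yusuf, Felix, Sofia, Priya, Lucia, Mateo.
Felix starts before Yusuf ends → Yusuf and Felix overlap.
Sofia starts after Yusuf ends — done with Yusuf.
Sofia starts after Felix ends — done with Felix.
Priya starts before Sofia ends → Sofia and Priya overlap.
Lucia starts after Sofia ends — done with Sofia.
Lucia starts before Priya ends → Priya and Lucia overlap.
Mateo starts after Priya ends.
Mateo starts after Lucia ends.
Overlapping pairs: Felix & Yusuf, Lucia & Priya, Priya & Sofia — 3 in total.

3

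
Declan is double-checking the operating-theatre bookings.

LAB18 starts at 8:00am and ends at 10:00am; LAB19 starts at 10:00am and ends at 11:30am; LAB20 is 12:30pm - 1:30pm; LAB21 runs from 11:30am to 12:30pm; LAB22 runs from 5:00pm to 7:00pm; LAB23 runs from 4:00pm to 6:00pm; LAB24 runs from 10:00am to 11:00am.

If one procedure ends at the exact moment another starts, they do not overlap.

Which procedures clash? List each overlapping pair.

LAB19 & LAB24, LAB22 & LAB23

Two intervals overlap when each starts before the other ends.
Sorted by start: LAB18, LAB19, LAB24, LAB21, LAB20, LAB23, LAB22.
LAB19 starts exactly when LAB18 ends (back-to-back, no overlap) — done with LAB18.
LAB24 starts before LAB19 ends → LAB19 and LAB24 overlap.
LAB21 starts exactly when LAB19 ends (back-to-back, no overlap) — done with LAB19.
LAB21 starts after LAB24 ends — done with LAB24.
LAB20 starts exactly when LAB21 ends (back-to-back, no overlap) — done with LAB21.
LAB23 starts after LAB20 ends — done with LAB20.
LAB22 starts before LAB23 ends → LAB23 and LAB22 overlap.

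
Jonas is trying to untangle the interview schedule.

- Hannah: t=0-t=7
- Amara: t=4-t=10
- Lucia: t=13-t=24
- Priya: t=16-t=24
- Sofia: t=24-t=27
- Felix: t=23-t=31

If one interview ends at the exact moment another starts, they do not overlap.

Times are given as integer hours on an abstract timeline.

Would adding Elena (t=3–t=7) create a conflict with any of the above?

Hannah: starts t=0 before Elena ends t=7, and ends t=7 after Elena starts t=3 → overlap.
Amara: starts t=4 before Elena ends t=7, and ends t=10 after Elena starts t=3 → overlap.
Lucia: starts t=13 at or after Elena ends t=7 → clear.
Priya: starts t=16 at or after Elena ends t=7 → clear.
Felix: starts t=23 at or after Elena ends t=7 → clear.
Sofia: starts t=24 at or after Elena ends t=7 → clear.
Elena overlaps Hannah, Amara.

Yes — it overlaps Amara, Hannah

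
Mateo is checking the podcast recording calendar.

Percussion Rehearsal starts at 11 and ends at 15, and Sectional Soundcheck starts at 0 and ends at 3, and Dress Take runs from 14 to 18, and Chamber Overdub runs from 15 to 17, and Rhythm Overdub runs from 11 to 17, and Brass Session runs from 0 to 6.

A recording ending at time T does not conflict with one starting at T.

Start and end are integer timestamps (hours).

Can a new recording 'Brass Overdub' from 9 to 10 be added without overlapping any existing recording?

Yes — the slot is free

Brass Session: ends 6 at or before Brass Overdub starts 9 → clear.
Sectional Soundcheck: ends 3 at or before Brass Overdub starts 9 → clear.
Rhythm Overdub: starts 11 at or after Brass Overdub ends 10 → clear.
Percussion Rehearsal: starts 11 at or after Brass Overdub ends 10 → clear.
Dress Take: starts 14 at or after Brass Overdub ends 10 → clear.
Chamber Overdub: starts 15 at or after Brass Overdub ends 10 → clear.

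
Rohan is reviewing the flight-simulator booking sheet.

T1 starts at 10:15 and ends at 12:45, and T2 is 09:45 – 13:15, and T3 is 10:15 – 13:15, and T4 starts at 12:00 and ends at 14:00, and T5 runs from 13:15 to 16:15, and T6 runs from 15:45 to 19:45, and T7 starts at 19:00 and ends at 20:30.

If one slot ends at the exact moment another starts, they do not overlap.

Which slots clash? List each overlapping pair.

T1 & T2, T1 & T3, T1 & T4, T2 & T3, T2 & T4, T3 & T4, T4 & T5, T5 & T6, T6 & T7

Sorted by start: T2, T1, T3, T4, T5, T6, T7.
T1 starts before T2 ends → T2 and T1 overlap.
T3 starts before T2 ends → T2 and T3 overlap.
T4 starts before T2 ends → T2 and T4 overlap.
T5 starts exactly when T2 ends (back-to-back, no overlap); T2 is clear from here.
T3 starts before T1 ends → T1 and T3 overlap.
T4 starts before T1 ends → T1 and T4 overlap.
T5 starts after T1 ends; T1 is clear from here.
T4 starts before T3 ends → T3 and T4 overlap.
T5 starts exactly when T3 ends (back-to-back, no overlap); T3 is clear from here.
T5 starts before T4 ends → T4 and T5 overlap.
T6 starts after T4 ends; T4 is clear from here.
T6 starts before T5 ends → T5 and T6 overlap.
T7 starts after T5 ends.
T7 starts before T6 ends → T6 and T7 overlap.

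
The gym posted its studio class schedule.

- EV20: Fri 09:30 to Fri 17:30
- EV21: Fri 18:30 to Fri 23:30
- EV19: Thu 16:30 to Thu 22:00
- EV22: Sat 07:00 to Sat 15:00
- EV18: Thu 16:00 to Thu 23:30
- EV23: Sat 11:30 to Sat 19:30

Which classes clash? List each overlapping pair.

EV18 & EV19, EV22 & EV23

Sorted by start: EV18, EV19, EV20, EV21, EV22, EV23.
EV19 starts before EV18 ends → EV18 and EV19 overlap.
EV20 starts after EV18 ends — done with EV18.
EV20 starts after EV19 ends — done with EV19.
EV21 starts after EV20 ends — done with EV20.
EV22 starts after EV21 ends — done with EV21.
EV23 starts before EV22 ends → EV22 and EV23 overlap.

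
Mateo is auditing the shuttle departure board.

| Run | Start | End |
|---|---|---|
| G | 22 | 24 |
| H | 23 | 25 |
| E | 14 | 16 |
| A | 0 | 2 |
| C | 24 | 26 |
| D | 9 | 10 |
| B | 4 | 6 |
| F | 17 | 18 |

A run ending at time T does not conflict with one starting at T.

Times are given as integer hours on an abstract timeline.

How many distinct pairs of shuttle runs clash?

2

Two intervals overlap when each starts before the other ends.
Sorted by start: A, B, D, E, F, G, H, C.
B starts after A ends — done with A.
D starts after B ends — done with B.
E starts after D ends — done with D.
F starts after E ends — done with E.
G starts after F ends — done with F.
H starts before G ends → G and H overlap.
C starts exactly when G ends (back-to-back, no overlap).
C starts before H ends → H and C overlap.
Overlapping pairs: C & H, G & H — 2 in total.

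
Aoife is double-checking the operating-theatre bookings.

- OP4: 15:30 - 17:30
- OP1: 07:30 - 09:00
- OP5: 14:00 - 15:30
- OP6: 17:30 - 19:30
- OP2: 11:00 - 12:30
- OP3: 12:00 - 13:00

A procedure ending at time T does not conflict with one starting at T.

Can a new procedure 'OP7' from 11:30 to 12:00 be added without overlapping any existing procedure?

OP1: ends 09:00 at or before OP7 starts 11:30 → clear.
OP2: starts 11:00 before OP7 ends 12:00, and ends 12:30 after OP7 starts 11:30 → overlap.
OP3: starts 12:00 at or after OP7 ends 12:00 → clear.
OP5: starts 14:00 at or after OP7 ends 12:00 → clear.
OP4: starts 15:30 at or after OP7 ends 12:00 → clear.
OP6: starts 17:30 at or after OP7 ends 12:00 → clear.
OP7 overlaps OP2.

No — it overlaps OP2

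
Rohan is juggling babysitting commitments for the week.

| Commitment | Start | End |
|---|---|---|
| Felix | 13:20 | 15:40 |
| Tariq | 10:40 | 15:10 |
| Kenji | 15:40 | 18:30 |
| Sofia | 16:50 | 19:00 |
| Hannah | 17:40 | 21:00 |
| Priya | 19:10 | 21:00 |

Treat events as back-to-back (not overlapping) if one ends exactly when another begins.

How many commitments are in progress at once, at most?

3

Sweep the timeline, counting +1 at each start and −1 at each end (ends before starts at a tie):
10:40 start Tariq → 1
13:20 start Felix → 2
15:10 end Tariq → 1
15:40 end Felix → 0
15:40 start Kenji → 1
16:50 start Sofia → 2
17:40 start Hannah → 3
18:30 end Kenji → 2
19:00 end Sofia → 1
19:10 start Priya → 2
21:00 end Hannah → 1
21:00 end Priya → 0
Peak is 3, at 17:40 (Hannah, Kenji, Sofia).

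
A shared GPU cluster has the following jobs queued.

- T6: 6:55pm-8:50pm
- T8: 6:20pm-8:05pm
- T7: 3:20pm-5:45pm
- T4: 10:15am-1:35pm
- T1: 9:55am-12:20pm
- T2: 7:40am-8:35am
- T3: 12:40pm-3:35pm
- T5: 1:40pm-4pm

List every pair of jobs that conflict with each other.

T1 & T4, T3 & T4, T3 & T5, T3 & T7, T5 & T7, T6 & T8

Two intervals overlap when each starts before the other ends.
Sorted by start: T2, T1, T4, T3, T5, T7, T8, T6.
T1 starts after T2 ends; T2 is clear from here.
T4 starts before T1 ends → T1 and T4 overlap.
T3 starts after T1 ends; T1 is clear from here.
T3 starts before T4 ends → T4 and T3 overlap.
T5 starts after T4 ends; T4 is clear from here.
T5 starts before T3 ends → T3 and T5 overlap.
T7 starts before T3 ends → T3 and T7 overlap.
T8 starts after T3 ends; T3 is clear from here.
T7 starts before T5 ends → T5 and T7 overlap.
T8 starts after T5 ends; T5 is clear from here.
T8 starts after T7 ends; T7 is clear from here.
T6 starts before T8 ends → T8 and T6 overlap.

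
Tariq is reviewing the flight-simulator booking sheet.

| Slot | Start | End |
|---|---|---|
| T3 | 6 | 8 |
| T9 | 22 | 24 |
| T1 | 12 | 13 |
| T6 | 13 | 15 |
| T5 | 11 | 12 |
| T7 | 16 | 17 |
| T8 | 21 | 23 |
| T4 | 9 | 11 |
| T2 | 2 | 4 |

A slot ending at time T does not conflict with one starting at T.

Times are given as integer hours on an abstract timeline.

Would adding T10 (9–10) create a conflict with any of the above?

Yes — it overlaps T4

T2: ends 4 at or before T10 starts 9 → clear.
T3: ends 8 at or before T10 starts 9 → clear.
T4: starts 9 before T10 ends 10, and ends 11 after T10 starts 9 → overlap.
T5: starts 11 at or after T10 ends 10 → clear.
T1: starts 12 at or after T10 ends 10 → clear.
T6: starts 13 at or after T10 ends 10 → clear.
T7: starts 16 at or after T10 ends 10 → clear.
T8: starts 21 at or after T10 ends 10 → clear.
T9: starts 22 at or after T10 ends 10 → clear.
T10 overlaps T4.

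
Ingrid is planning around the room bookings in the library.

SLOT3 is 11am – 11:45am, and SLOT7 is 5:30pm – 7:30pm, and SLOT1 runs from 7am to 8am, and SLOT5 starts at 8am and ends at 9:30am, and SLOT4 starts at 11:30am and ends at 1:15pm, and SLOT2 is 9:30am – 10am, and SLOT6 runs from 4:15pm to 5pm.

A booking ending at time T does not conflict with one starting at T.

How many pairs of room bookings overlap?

1

Sorted by start: SLOT1, SLOT5, SLOT2, SLOT3, SLOT4, SLOT6, SLOT7.
SLOT5 starts exactly when SLOT1 ends (back-to-back, no overlap) — done with SLOT1.
SLOT2 starts exactly when SLOT5 ends (back-to-back, no overlap) — done with SLOT5.
SLOT3 starts after SLOT2 ends — done with SLOT2.
SLOT4 starts before SLOT3 ends → SLOT3 and SLOT4 overlap.
SLOT6 starts after SLOT3 ends — done with SLOT3.
SLOT6 starts after SLOT4 ends — done with SLOT4.
SLOT7 starts after SLOT6 ends.
Overlapping pairs: SLOT3 & SLOT4 — 1 in total.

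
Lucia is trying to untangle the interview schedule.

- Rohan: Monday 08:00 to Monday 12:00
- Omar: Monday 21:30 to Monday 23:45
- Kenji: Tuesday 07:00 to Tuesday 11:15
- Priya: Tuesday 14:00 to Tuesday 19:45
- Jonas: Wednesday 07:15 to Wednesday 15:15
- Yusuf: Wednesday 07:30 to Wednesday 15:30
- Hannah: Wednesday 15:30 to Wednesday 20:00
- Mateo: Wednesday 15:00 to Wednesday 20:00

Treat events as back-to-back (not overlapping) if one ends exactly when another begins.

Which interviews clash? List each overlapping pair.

Hannah & Mateo, Jonas & Mateo, Jonas & Yusuf, Mateo & Yusuf

Sorted by start: Rohan, Omar, Kenji, Priya, Jonas, Yusuf, Mateo, Hannah.
Omar starts after Rohan ends, so nothing later overlaps Rohan either.
Kenji starts after Omar ends, so nothing later overlaps Omar either.
Priya starts after Kenji ends, so nothing later overlaps Kenji either.
Jonas starts after Priya ends, so nothing later overlaps Priya either.
Yusuf starts before Jonas ends → Jonas and Yusuf overlap.
Mateo starts before Jonas ends → Jonas and Mateo overlap.
Hannah starts after Jonas ends.
Mateo starts before Yusuf ends → Yusuf and Mateo overlap.
Hannah starts exactly when Yusuf ends (back-to-back, no overlap).
Hannah starts before Mateo ends → Mateo and Hannah overlap.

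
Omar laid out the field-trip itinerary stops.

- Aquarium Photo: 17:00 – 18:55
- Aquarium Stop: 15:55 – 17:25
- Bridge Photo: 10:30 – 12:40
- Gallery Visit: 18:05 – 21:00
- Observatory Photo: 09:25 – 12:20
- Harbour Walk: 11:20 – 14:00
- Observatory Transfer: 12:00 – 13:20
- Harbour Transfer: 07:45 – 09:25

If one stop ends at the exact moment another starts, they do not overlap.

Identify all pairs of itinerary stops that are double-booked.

Sorted by start: Harbour Transfer, Observatory Photo, Bridge Photo, Harbour Walk, Observatory Transfer, Aquarium Stop, Aquarium Photo, Gallery Visit.
Observatory Photo starts exactly when Harbour Transfer ends (back-to-back, no overlap); Harbour Transfer is clear from here.
Bridge Photo starts before Observatory Photo ends → Observatory Photo and Bridge Photo overlap.
Harbour Walk starts before Observatory Photo ends → Observatory Photo and Harbour Walk overlap.
Observatory Transfer starts before Observatory Photo ends → Observatory Photo and Observatory Transfer overlap.
Aquarium Stop starts after Observatory Photo ends; Observatory Photo is clear from here.
Harbour Walk starts before Bridge Photo ends → Bridge Photo and Harbour Walk overlap.
Observatory Transfer starts before Bridge Photo ends → Bridge Photo and Observatory Transfer overlap.
Aquarium Stop starts after Bridge Photo ends; Bridge Photo is clear from here.
Observatory Transfer starts before Harbour Walk ends → Harbour Walk and Observatory Transfer overlap.
Aquarium Stop starts after Harbour Walk ends; Harbour Walk is clear from here.
Aquarium Stop starts after Observatory Transfer ends; Observatory Transfer is clear from here.
Aquarium Photo starts before Aquarium Stop ends → Aquarium Stop and Aquarium Photo overlap.
Gallery Visit starts after Aquarium Stop ends.
Gallery Visit starts before Aquarium Photo ends → Aquarium Photo and Gallery Visit overlap.

Aquarium Photo & Aquarium Stop, Aquarium Photo & Gallery Visit, Bridge Photo & Harbour Walk, Bridge Photo & Observatory Photo, Bridge Photo & Observatory Transfer, Harbour Walk & Observatory Photo, Harbour Walk & Observatory Transfer, Observatory Photo & Observatory Transfer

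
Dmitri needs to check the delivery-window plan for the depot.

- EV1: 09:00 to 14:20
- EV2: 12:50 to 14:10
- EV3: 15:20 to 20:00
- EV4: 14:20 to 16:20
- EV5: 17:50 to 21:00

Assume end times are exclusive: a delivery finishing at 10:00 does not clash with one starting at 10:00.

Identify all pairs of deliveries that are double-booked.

EV1 & EV2, EV3 & EV4, EV3 & EV5

Sorted by start: EV1, EV2, EV4, EV3, EV5.
EV2 starts before EV1 ends → EV1 and EV2 overlap.
EV4 starts exactly when EV1 ends (back-to-back, no overlap), so EV1 has no further overlaps.
EV4 starts after EV2 ends, so EV2 has no further overlaps.
EV3 starts before EV4 ends → EV4 and EV3 overlap.
EV5 starts after EV4 ends.
EV5 starts before EV3 ends → EV3 and EV5 overlap.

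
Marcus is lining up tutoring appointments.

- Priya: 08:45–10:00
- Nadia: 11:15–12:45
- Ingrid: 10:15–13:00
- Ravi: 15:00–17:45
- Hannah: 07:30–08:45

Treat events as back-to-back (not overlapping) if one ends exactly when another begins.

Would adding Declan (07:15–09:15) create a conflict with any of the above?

Hannah: starts 07:30 before Declan ends 09:15, and ends 08:45 after Declan starts 07:15 → overlap.
Priya: starts 08:45 before Declan ends 09:15, and ends 10:00 after Declan starts 07:15 → overlap.
Ingrid: starts 10:15 at or after Declan ends 09:15 → clear.
Nadia: starts 11:15 at or after Declan ends 09:15 → clear.
Ravi: starts 15:00 at or after Declan ends 09:15 → clear.
Declan overlaps Hannah, Priya.

Yes — it overlaps Hannah, Priya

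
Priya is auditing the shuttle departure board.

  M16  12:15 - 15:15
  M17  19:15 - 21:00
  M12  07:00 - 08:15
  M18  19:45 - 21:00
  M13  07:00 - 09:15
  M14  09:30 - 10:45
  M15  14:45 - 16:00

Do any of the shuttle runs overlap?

Yes

Sorted by start: M12, M13, M14, M16, M15, M17, M18.
M13 starts before M12 ends → M12 and M13 overlap.
That's a conflict, so the schedule is not conflict-free.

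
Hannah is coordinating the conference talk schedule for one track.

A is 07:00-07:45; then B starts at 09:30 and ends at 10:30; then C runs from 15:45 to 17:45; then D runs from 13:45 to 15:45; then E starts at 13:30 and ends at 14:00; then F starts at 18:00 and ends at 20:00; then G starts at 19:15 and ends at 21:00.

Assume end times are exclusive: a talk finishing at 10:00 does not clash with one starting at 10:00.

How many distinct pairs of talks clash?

Check each pair: they overlap iff neither finishes before the other starts.
Sorted by start: A, B, E, D, C, F, G.
B starts after A ends, so nothing later overlaps A either.
E starts after B ends, so nothing later overlaps B either.
D starts before E ends → E and D overlap.
C starts after E ends, so nothing later overlaps E either.
C starts exactly when D ends (back-to-back, no overlap), so nothing later overlaps D either.
F starts after C ends, so nothing later overlaps C either.
G starts before F ends → F and G overlap.
Overlapping pairs: D & E, F & G — 2 in total.

2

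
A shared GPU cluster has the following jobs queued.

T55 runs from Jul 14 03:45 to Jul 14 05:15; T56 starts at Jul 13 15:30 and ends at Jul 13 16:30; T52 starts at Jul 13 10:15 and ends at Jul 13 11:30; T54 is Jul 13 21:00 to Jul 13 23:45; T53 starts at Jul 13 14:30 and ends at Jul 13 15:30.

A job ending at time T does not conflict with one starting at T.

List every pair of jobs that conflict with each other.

no conflicts

Sorted by start: T52, T53, T56, T54, T55.
T53 starts after T52 ends, so T52 has no further overlaps.
T56 starts exactly when T53 ends (back-to-back, no overlap), so T53 has no further overlaps.
T54 starts after T56 ends, so T56 has no further overlaps.
T55 starts after T54 ends.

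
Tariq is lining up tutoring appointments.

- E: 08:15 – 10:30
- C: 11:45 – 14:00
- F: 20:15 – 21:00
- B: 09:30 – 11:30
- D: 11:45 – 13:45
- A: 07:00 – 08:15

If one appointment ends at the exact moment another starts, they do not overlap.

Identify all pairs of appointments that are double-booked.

B & E, C & D

Sorted by start: A, E, B, C, D, F.
E starts exactly when A ends (back-to-back, no overlap), so A has no further overlaps.
B starts before E ends → E and B overlap.
C starts after E ends, so E has no further overlaps.
C starts after B ends, so B has no further overlaps.
D starts before C ends → C and D overlap.
F starts after C ends.
F starts after D ends.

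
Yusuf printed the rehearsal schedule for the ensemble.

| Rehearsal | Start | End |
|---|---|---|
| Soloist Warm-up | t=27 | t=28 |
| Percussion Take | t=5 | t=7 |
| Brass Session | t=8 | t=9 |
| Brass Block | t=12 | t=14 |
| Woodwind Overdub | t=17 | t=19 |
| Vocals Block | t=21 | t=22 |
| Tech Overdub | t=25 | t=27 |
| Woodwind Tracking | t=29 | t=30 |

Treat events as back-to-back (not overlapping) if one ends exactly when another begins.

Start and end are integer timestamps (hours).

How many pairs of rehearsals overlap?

Two intervals overlap when each starts before the other ends.
Sorted by start: Percussion Take, Brass Session, Brass Block, Woodwind Overdub, Vocals Block, Tech Overdub, Soloist Warm-up, Woodwind Tracking.
Brass Session starts after Percussion Take ends, so nothing later overlaps Percussion Take either.
Brass Block starts after Brass Session ends, so nothing later overlaps Brass Session either.
Woodwind Overdub starts after Brass Block ends, so nothing later overlaps Brass Block either.
Vocals Block starts after Woodwind Overdub ends, so nothing later overlaps Woodwind Overdub either.
Tech Overdub starts after Vocals Block ends, so nothing later overlaps Vocals Block either.
Soloist Warm-up starts exactly when Tech Overdub ends (back-to-back, no overlap), so nothing later overlaps Tech Overdub either.
Woodwind Tracking starts after Soloist Warm-up ends.
No pair overlaps.

0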